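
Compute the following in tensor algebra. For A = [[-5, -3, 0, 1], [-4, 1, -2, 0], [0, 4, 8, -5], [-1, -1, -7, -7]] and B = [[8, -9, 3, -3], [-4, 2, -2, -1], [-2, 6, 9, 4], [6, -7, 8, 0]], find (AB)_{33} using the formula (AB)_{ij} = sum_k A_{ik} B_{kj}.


(AB)_{ij} = sum_k A_{ik} B_{kj}.
For i=3, j=3:
A_{31} * B_{13} = 0 * 3 = 0
A_{32} * B_{23} = 4 * -2 = -8
A_{33} * B_{33} = 8 * 9 = 72
A_{34} * B_{43} = -5 * 8 = -40
Sum = 0 + -8 + 72 + -40 = 24

24


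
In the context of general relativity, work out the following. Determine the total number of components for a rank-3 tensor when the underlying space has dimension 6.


The number of components of a rank-r tensor in d dimensions is d^r.
Here d = 6 and r = 3.
6^3 = 216

216


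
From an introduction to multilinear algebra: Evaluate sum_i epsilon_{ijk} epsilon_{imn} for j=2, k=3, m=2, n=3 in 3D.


Using the identity: epsilon_{ijk} epsilon_{imn} = delta_{jm} delta_{kn} - delta_{jn} delta_{km}.
delta_{22} = 1
delta_{33} = 1
delta_{23} = 0
delta_{32} = 0
Result = 1 * 1 - 0 * 0 = 1 - 0 = 1

1


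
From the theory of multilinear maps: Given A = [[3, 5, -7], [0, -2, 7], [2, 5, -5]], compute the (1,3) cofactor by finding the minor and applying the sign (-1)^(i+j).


To find cofactor C_{13}, delete row 1 and column 3.
The resulting 2x2 submatrix is: [[0, -2], [2, 5]]
Minor M_{13} = 0*5 - -2*2
  = 0 - -4 = 4
Sign = (-1)^(1+3) = (-1)^4 = 1
Cofactor C_{13} = 1 * 4 = 4

4


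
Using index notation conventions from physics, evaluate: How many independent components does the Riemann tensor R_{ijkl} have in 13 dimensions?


The Riemann tensor in d dimensions has d^2(d^2 - 1)/12 independent components.
d = 13, so d^2 = 169
d^2 - 1 = 168
d^2(d^2 - 1) = 169 * 168 = 28392
Divide by 12: 28392 / 12 = 2366

2366


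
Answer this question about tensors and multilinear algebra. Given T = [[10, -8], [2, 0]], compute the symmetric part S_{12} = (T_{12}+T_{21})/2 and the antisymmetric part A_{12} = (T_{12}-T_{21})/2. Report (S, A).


T_{12} = -8
T_{21} = 2
S_{12} = (-8 + 2)/2 = -6/2 = -3
A_{12} = (-8 - 2)/2 = -10/2 = -5
Check: S + A = -3 + -5 = -8 = T_{12}.

(-3, -5)


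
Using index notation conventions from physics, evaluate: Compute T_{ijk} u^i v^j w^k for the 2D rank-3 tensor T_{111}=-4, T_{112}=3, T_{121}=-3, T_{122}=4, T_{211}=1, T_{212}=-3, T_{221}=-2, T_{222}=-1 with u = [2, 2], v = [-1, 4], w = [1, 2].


S = sum over i,j,k of T_{ijk} u_i v_j w_k. Expanding all 8 terms:
T_{111}*u_1*v_1*w_1 = -4*2*-1*1 = 8  (running total: 8)
T_{112}*u_1*v_1*w_2 = 3*2*-1*2 = -12  (running total: -4)
T_{121}*u_1*v_2*w_1 = -3*2*4*1 = -24  (running total: -28)
T_{122}*u_1*v_2*w_2 = 4*2*4*2 = 64  (running total: 36)
T_{211}*u_2*v_1*w_1 = 1*2*-1*1 = -2  (running total: 34)
T_{212}*u_2*v_1*w_2 = -3*2*-1*2 = 12  (running total: 46)
T_{221}*u_2*v_2*w_1 = -2*2*4*1 = -16  (running total: 30)
T_{222}*u_2*v_2*w_2 = -1*2*4*2 = -16  (running total: 14)
S = 14

14


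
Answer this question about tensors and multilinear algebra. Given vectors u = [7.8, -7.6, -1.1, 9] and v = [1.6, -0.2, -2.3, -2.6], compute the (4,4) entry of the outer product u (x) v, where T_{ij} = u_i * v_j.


The outer product entry T_{ij} = u_i * v_j.
We need i=4, j=4.
u_4 = 9, v_4 = -2.6
T_{4,4} = 9 * -2.6 = -23.4

-23.4


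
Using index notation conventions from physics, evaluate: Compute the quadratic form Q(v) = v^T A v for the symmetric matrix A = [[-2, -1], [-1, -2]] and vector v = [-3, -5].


First compute Av:
(Av)_1 = -2*-3 + -1*-5 = 11
(Av)_2 = -1*-3 + -2*-5 = 13
Av = [11, 13]
Then v^T (Av) = -3*11 + -5*13
= -33 + -65 = -98

-98


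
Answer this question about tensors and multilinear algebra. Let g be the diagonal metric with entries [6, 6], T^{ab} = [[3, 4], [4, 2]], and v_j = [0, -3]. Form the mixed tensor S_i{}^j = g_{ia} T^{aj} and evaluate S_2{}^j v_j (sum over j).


Step 1: lower the first index. For a diagonal metric, g_{ia} T^{aj} = g_{ii} T^{ij} (no sum on i).
g_{22} = 6
S_2{}^1 = 6 * T^{21} = 6 * 4 = 24
S_2{}^2 = 6 * T^{22} = 6 * 2 = 12
Step 2: contract S_2{}^j with v_j.
S_2{}^1 * v_1 = 24 * 0 = 0
S_2{}^2 * v_2 = 12 * -3 = -36
Result = 0 + -36 = -36

-36


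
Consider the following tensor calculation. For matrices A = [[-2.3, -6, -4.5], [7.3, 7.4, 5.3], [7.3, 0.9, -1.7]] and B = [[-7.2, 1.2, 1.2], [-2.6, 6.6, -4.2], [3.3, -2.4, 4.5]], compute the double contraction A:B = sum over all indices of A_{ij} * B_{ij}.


A:B = sum over all i,j of A_{ij} * B_{ij}.
Row 1: -2.3*-7.2=16.56, -6*1.2=-7.2, -4.5*1.2=-5.4 => row sum = 3.96
Row 2: 7.3*-2.6=-18.98, 7.4*6.6=48.84, 5.3*-4.2=-22.26 => row sum = 7.6
Row 3: 7.3*3.3=24.09, 0.9*-2.4=-2.16, -1.7*4.5=-7.65 => row sum = 14.28
Total = 3.96 + 7.6 + 14.28 = 25.84

25.84


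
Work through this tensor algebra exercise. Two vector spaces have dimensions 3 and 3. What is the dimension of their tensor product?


The dimension of a tensor product is the product of dimensions.
dim(V) = 3, dim(W) = 3
dim(V (x) W) = 3 * 3 = 9

9


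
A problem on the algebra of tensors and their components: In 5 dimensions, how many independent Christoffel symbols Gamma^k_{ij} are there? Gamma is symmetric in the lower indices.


Christoffel symbols Gamma^k_{ij} are symmetric in i,j, so there are d * d(d+1)/2 independent symbols.
d = 5
d(d+1)/2 = 5 * 6 / 2 = 15
Total = 5 * 15 = 75

75


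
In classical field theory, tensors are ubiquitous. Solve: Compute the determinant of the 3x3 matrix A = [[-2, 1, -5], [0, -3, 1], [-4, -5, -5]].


Expanding along the first row, det(A) = a11*M_11 - a12*M_12 + a13*M_13, where M_1j is the (1,j) minor.
Minor M_11 = -3*-5 - 1*-5 = 20
Minor M_12 = 0*-5 - 1*-4 = 4
Minor M_13 = 0*-5 - -3*-4 = -12
det = -2*(20) - 1*(4) + -5*(-12)
    = -40 - 4 + 60
    = 16

16


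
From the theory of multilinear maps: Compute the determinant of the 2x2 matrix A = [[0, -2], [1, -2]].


For a 2x2 matrix [[a, b], [c, d]], det = a*d - b*c.
a = 0, b = -2, c = 1, d = -2
a*d = 0 * -2 = 0
b*c = -2 * 1 = -2
det = 0 - -2 = 2

2


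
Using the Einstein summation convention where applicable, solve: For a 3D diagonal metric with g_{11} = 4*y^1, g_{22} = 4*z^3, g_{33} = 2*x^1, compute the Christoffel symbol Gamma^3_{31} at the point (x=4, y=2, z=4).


For a diagonal metric, Gamma^k_{ij} = (1/2) g^{kk} (dg_{ik}/dx_j + dg_{jk}/dx_i - dg_{ij}/dx_k).
The metric is diagonal, so g_{ab} = 0 for a != b.
At the given point: g_{11} = 8, g_{22} = 256, g_{33} = 8
g^{33} = 1/8
dg_{33}/dx_1 = dg_{33}/dx_1 = 2
dg_{13}/dx_3 = 0 (off-diagonal)
dg_{31}/dx_3 = 0 (off-diagonal)
Numerator = 2 + 0 - 0 = 2
Gamma^3_{31} = 2 / (2 * 8) = 1/8

1/8


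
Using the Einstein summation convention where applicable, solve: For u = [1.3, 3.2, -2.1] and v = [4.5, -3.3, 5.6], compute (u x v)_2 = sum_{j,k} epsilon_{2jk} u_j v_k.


(u x v)_2 = sum_{j,k} epsilon_{2jk} u_j v_k. Only permutations of (1,2,3) contribute; the two non-zero terms are:
eps_{213} u_1 v_3 = -1 * 1.3 * 5.6 = -7.28
eps_{231} u_3 v_1 = 1 * -2.1 * 4.5 = -9.45
(u x v)_2 = -16.73

-16.73


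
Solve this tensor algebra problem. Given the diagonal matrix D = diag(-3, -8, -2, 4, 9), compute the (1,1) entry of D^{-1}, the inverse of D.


For a diagonal matrix, the inverse has entries (D^{-1})_{ii} = 1/d_{ii}.
The diagonal entries are: d_{11} = -3, d_{22} = -8, d_{33} = -2, d_{44} = 4, d_{55} = 9
We need (D^{-1})_{11} = 1/d_{11} = 1/-3 = -1/3

-1/3


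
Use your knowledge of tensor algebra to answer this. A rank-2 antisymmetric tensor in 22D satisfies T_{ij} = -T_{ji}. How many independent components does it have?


An antisymmetric rank-2 tensor satisfies A_{ij} = -A_{ji}, so diagonal entries are zero.
The independent components are the upper-triangular entries: C(n, 2) = n(n-1)/2.
n = 22
C(22, 2) = 22 * 21 / 2 = 462 / 2 = 231

231


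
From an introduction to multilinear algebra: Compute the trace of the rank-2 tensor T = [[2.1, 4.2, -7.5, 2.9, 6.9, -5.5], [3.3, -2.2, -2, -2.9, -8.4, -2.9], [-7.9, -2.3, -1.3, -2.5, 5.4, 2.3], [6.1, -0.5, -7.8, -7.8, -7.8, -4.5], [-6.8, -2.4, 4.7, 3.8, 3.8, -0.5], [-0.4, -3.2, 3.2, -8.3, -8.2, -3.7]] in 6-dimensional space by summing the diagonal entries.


The contraction (trace) of a rank-2 tensor is the sum of its diagonal elements.
Diagonal entries: A[1,1] = 2.1, A[2,2] = -2.2, A[3,3] = -1.3, A[4,4] = -7.8, A[5,5] = 3.8, A[6,6] = -3.7
Tr(A) = 2.1 + -2.2 + -1.3 + -7.8 + 3.8 + -3.7 = -9.1

-9.1


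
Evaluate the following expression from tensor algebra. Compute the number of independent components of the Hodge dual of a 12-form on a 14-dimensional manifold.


The Hodge dual of a p-form on an n-dimensional manifold is an (n-p)-form.
n = 14, p = 12, so dual degree = 14 - 12 = 2
The number of components is C(n, n-p) = C(14, 2) = 91

91


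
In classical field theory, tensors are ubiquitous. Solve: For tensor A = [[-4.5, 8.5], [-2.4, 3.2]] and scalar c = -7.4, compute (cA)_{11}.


Scalar multiplication: (cA)_{ij} = c * A_{ij}.
c = -7.4
A_{11} = -4.5
(cA)_{11} = -7.4 * -4.5 = 33.3

33.3


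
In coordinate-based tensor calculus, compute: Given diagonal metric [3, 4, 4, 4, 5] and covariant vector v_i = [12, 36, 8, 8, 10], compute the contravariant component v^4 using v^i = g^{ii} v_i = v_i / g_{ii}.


To raise an index with a diagonal metric: v^i = v_i / g_{ii}.
For index 4: v_4 = 8, g_{44} = 4
v^4 = 8 / 4 = 2

2


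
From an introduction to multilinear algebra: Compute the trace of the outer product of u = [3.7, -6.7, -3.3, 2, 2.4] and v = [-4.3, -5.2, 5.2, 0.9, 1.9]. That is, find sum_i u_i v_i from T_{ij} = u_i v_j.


The outer product gives T_{ij} = u_i v_j.
The trace (contraction) is Tr(T) = sum_i T_{ii} = sum_i u_i v_i.
Diagonal entries:
T_{11} = u_1 * v_1 = 3.7 * -4.3 = -15.91
T_{22} = u_2 * v_2 = -6.7 * -5.2 = 34.84
T_{33} = u_3 * v_3 = -3.3 * 5.2 = -17.16
T_{44} = u_4 * v_4 = 2 * 0.9 = 1.8
T_{55} = u_5 * v_5 = 2.4 * 1.9 = 4.56
Tr(T) = -15.91 + 34.84 + -17.16 + 1.8 + 4.56 = 8.13

8.13


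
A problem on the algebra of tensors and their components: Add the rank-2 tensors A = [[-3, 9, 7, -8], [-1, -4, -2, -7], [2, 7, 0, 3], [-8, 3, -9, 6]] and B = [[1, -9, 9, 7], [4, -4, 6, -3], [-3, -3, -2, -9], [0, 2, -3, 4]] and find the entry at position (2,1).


Tensor addition is component-wise: (A + B)_{ij} = A_{ij} + B_{ij}.
A_{21} = -1
B_{21} = 4
(A + B)_{21} = -1 + 4 = 3

3


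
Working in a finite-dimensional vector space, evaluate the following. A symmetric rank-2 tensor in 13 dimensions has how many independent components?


A symmetric rank-2 tensor in d dimensions has d(d+1)/2 independent components.
d = 13
d(d+1)/2 = 13 * 14 / 2 = 182 / 2 = 91

91


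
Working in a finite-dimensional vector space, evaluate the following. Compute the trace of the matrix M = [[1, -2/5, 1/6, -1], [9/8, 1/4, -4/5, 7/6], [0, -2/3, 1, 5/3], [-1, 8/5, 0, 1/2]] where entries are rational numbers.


The trace is the sum of diagonal entries.
Diagonal: M[1,1] = 1, M[2,2] = 1/4, M[3,3] = 1, M[4,4] = 1/2
Tr(M) = 1 + 1/4 + 1 + 1/2
Computing step by step:
After adding M[1,1]: 1
After adding M[2,2]: 5/4
After adding M[3,3]: 9/4
After adding M[4,4]: 11/4
Tr(M) = 11/4

11/4


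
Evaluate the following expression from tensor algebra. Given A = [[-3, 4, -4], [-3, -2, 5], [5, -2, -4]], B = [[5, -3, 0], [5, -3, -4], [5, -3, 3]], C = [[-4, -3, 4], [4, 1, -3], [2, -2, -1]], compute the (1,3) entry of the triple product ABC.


(ABC)_{13} = sum_m (AB)_{1m} C_{m3}. First compute row 1 of AB.
(AB)_{11} = -3*5 + 4*5 + -4*5 = -15
(AB)_{12} = -3*-3 + 4*-3 + -4*-3 = 9
(AB)_{13} = -3*0 + 4*-4 + -4*3 = -28
Now contract with column 3 of C:
(AB)_{11} * C_{13} = -15 * 4 = -60
(AB)_{12} * C_{23} = 9 * -3 = -27
(AB)_{13} * C_{33} = -28 * -1 = 28
(ABC)_{13} = -60 + -27 + 28 = -59

-59


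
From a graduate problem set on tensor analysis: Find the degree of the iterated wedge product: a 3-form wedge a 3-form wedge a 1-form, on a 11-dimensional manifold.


The degree of a wedge product is the sum of the degrees of the individual forms.
Degrees: 3, 3, 1
Total degree = 3 + 3 + 1 = 7

7


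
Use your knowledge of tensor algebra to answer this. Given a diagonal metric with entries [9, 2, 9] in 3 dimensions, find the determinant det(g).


For a diagonal metric, the determinant is the product of diagonal entries.
Diagonal entries: 9, 2, 9
det(g) = 9 * 2 * 9 = 162

162


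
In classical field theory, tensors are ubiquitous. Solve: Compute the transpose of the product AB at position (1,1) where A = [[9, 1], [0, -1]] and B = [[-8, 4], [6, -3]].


(AB)^T_{ij} = (AB)_{ji} = sum_k A_{jk} B_{ki}.
For i=1, j=1 we need (AB)_{11}:
A_{11} * B_{11} = 9 * -8 = -72
A_{12} * B_{21} = 1 * 6 = 6
Sum = -72 + 6 = -66

-66


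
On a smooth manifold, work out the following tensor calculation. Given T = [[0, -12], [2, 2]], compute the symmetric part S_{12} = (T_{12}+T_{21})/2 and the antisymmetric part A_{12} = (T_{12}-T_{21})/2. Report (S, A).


T_{12} = -12
T_{21} = 2
S_{12} = (-12 + 2)/2 = -10/2 = -5
A_{12} = (-12 - 2)/2 = -14/2 = -7
Check: S + A = -5 + -7 = -12 = T_{12}.

(-5, -7)


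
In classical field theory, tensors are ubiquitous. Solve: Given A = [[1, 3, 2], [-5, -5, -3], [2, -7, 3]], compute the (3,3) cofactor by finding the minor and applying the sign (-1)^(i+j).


To find cofactor C_{33}, delete row 3 and column 3.
The resulting 2x2 submatrix is: [[1, 3], [-5, -5]]
Minor M_{33} = 1*-5 - 3*-5
  = -5 - -15 = 10
Sign = (-1)^(3+3) = (-1)^6 = 1
Cofactor C_{33} = 1 * 10 = 10

10


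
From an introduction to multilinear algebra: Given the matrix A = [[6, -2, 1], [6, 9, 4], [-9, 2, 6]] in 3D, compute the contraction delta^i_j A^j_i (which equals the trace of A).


The contraction (trace) of a rank-2 tensor is the sum of its diagonal elements.
Diagonal entries: A[1,1] = 6, A[2,2] = 9, A[3,3] = 6
Tr(A) = 6 + 9 + 6 = 21

21


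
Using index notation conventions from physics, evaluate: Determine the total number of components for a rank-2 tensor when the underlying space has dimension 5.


The number of components of a rank-r tensor in d dimensions is d^r.
Here d = 5 and r = 2.
5^2 = 25

25


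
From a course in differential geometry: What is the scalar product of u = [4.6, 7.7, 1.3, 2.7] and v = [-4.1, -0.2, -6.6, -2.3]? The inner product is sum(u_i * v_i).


The inner product u . v = sum of u_i * v_i.
Term-by-term: 4.6 * -4.1, 7.7 * -0.2, 1.3 * -6.6, 2.7 * -2.3
Products: -18.86, -1.54, -8.58, -6.21
Sum = -18.86 + -1.54 + -8.58 + -6.21 = -35.19

-35.19


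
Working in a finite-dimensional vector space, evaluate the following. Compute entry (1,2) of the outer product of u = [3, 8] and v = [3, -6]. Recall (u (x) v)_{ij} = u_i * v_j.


The outer product entry T_{ij} = u_i * v_j.
We need i=1, j=2.
u_1 = 3, v_2 = -6
T_{1,2} = 3 * -6 = -18

-18


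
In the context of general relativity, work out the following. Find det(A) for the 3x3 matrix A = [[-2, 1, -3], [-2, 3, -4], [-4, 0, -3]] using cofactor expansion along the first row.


Expanding along the first row, det(A) = a11*M_11 - a12*M_12 + a13*M_13, where M_1j is the (1,j) minor.
Minor M_11 = 3*-3 - -4*0 = -9
Minor M_12 = -2*-3 - -4*-4 = -10
Minor M_13 = -2*0 - 3*-4 = 12
det = -2*(-9) - 1*(-10) + -3*(12)
    = 18 - -10 + -36
    = -8

-8


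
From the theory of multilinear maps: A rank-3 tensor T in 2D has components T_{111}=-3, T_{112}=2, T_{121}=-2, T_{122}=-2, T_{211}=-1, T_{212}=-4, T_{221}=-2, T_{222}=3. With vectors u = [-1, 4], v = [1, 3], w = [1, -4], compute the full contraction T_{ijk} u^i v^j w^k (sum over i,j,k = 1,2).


S = sum over i,j,k of T_{ijk} u_i v_j w_k. Expanding all 8 terms:
T_{111}*u_1*v_1*w_1 = -3*-1*1*1 = 3  (running total: 3)
T_{112}*u_1*v_1*w_2 = 2*-1*1*-4 = 8  (running total: 11)
T_{121}*u_1*v_2*w_1 = -2*-1*3*1 = 6  (running total: 17)
T_{122}*u_1*v_2*w_2 = -2*-1*3*-4 = -24  (running total: -7)
T_{211}*u_2*v_1*w_1 = -1*4*1*1 = -4  (running total: -11)
T_{212}*u_2*v_1*w_2 = -4*4*1*-4 = 64  (running total: 53)
T_{221}*u_2*v_2*w_1 = -2*4*3*1 = -24  (running total: 29)
T_{222}*u_2*v_2*w_2 = 3*4*3*-4 = -144  (running total: -115)
S = -115

-115


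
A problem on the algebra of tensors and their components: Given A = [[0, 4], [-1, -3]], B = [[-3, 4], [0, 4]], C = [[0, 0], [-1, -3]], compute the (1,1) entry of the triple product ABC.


(ABC)_{11} = sum_m (AB)_{1m} C_{m1}. First compute row 1 of AB.
(AB)_{11} = 0*-3 + 4*0 = 0
(AB)_{12} = 0*4 + 4*4 = 16
Now contract with column 1 of C:
(AB)_{11} * C_{11} = 0 * 0 = 0
(AB)_{12} * C_{21} = 16 * -1 = -16
(ABC)_{11} = 0 + -16 = -16

-16


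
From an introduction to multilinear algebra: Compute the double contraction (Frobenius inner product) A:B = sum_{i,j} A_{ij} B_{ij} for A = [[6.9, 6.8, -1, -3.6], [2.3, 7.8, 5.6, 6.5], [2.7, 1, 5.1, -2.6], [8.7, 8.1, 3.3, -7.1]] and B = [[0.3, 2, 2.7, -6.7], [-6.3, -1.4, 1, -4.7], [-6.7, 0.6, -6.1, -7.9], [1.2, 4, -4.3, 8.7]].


A:B = sum over all i,j of A_{ij} * B_{ij}.
Row 1: 6.9*0.3=2.07, 6.8*2=13.6, -1*2.7=-2.7, -3.6*-6.7=24.12 => row sum = 37.09
Row 2: 2.3*-6.3=-14.49, 7.8*-1.4=-10.92, 5.6*1=5.6, 6.5*-4.7=-30.55 => row sum = -50.36
Row 3: 2.7*-6.7=-18.09, 1*0.6=0.6, 5.1*-6.1=-31.11, -2.6*-7.9=20.54 => row sum = -28.06
Row 4: 8.7*1.2=10.44, 8.1*4=32.4, 3.3*-4.3=-14.19, -7.1*8.7=-61.77 => row sum = -33.12
Total = 37.09 + -50.36 + -28.06 + -33.12 = -74.45

-74.45


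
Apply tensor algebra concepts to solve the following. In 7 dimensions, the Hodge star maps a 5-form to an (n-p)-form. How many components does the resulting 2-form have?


The Hodge dual of a p-form on an n-dimensional manifold is an (n-p)-form.
n = 7, p = 5, so dual degree = 7 - 5 = 2
The number of components is C(n, n-p) = C(7, 2) = 21

21


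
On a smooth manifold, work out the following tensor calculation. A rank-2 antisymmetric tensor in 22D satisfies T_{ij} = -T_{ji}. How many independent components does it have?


An antisymmetric rank-2 tensor satisfies A_{ij} = -A_{ji}, so diagonal entries are zero.
The independent components are the upper-triangular entries: C(n, 2) = n(n-1)/2.
n = 22
C(22, 2) = 22 * 21 / 2 = 462 / 2 = 231

231


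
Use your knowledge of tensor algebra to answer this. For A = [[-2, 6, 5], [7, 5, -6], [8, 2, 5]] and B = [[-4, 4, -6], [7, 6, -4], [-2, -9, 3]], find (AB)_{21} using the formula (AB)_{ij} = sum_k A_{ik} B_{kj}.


(AB)_{ij} = sum_k A_{ik} B_{kj}.
For i=2, j=1:
A_{21} * B_{11} = 7 * -4 = -28
A_{22} * B_{21} = 5 * 7 = 35
A_{23} * B_{31} = -6 * -2 = 12
Sum = -28 + 35 + 12 = 19

19


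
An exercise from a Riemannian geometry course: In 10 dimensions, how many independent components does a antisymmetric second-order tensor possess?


A antisymmetric rank-2 tensor in d dimensions has d(d-1)/2 independent components.
d = 10
d(d-1)/2 = 10 * 9 / 2 = 90 / 2 = 45

45


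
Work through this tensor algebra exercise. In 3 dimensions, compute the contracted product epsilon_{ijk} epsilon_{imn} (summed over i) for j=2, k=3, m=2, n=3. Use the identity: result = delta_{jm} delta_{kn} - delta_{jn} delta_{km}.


Using the identity: epsilon_{ijk} epsilon_{imn} = delta_{jm} delta_{kn} - delta_{jn} delta_{km}.
delta_{22} = 1
delta_{33} = 1
delta_{23} = 0
delta_{32} = 0
Result = 1 * 1 - 0 * 0 = 1 - 0 = 1

1


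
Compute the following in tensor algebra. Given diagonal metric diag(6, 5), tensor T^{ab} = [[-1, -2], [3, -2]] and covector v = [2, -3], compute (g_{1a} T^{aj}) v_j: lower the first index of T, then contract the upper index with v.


Step 1: lower the first index. For a diagonal metric, g_{ia} T^{aj} = g_{ii} T^{ij} (no sum on i).
g_{11} = 6
S_1{}^1 = 6 * T^{11} = 6 * -1 = -6
S_1{}^2 = 6 * T^{12} = 6 * -2 = -12
Step 2: contract S_1{}^j with v_j.
S_1{}^1 * v_1 = -6 * 2 = -12
S_1{}^2 * v_2 = -12 * -3 = 36
Result = -12 + 36 = 24

24


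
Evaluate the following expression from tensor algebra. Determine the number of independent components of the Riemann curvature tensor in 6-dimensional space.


The Riemann tensor in d dimensions has d^2(d^2 - 1)/12 independent components.
d = 6, so d^2 = 36
d^2 - 1 = 35
d^2(d^2 - 1) = 36 * 35 = 1260
Divide by 12: 1260 / 12 = 105

105


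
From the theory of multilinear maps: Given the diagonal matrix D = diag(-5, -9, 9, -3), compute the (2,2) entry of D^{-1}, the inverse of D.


For a diagonal matrix, the inverse has entries (D^{-1})_{ii} = 1/d_{ii}.
The diagonal entries are: d_{11} = -5, d_{22} = -9, d_{33} = 9, d_{44} = -3
We need (D^{-1})_{22} = 1/d_{22} = 1/-9 = -1/9

-1/9


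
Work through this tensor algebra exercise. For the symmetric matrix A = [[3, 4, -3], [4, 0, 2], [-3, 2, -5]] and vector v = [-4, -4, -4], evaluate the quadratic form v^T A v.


First compute Av:
(Av)_1 = 3*-4 + 4*-4 + -3*-4 = -16
(Av)_2 = 4*-4 + 0*-4 + 2*-4 = -24
(Av)_3 = -3*-4 + 2*-4 + -5*-4 = 24
Av = [-16, -24, 24]
Then v^T (Av) = -4*-16 + -4*-24 + -4*24
= 64 + 96 + -96 = 64

64


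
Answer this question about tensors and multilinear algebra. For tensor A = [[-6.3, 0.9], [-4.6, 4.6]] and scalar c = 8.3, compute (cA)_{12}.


Scalar multiplication: (cA)_{ij} = c * A_{ij}.
c = 8.3
A_{12} = 0.9
(cA)_{12} = 8.3 * 0.9 = 7.47

7.47


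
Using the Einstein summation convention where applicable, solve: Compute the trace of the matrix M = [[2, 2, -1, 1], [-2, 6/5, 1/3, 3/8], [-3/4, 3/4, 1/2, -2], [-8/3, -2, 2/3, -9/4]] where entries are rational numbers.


The trace is the sum of diagonal entries.
Diagonal: M[1,1] = 2, M[2,2] = 6/5, M[3,3] = 1/2, M[4,4] = -9/4
Tr(M) = 2 + 6/5 + 1/2 + -9/4
Computing step by step:
After adding M[1,1]: 2
After adding M[2,2]: 16/5
After adding M[3,3]: 37/10
After adding M[4,4]: 29/20
Tr(M) = 29/20

29/20


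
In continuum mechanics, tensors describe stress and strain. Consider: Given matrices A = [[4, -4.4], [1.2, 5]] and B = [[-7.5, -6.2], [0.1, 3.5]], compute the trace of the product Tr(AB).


Tr(AB) = sum_i (AB)_{ii} where (AB)_{ii} = sum_k A_{ik} B_{ki}.
(AB)_{11} = 4*-7.5 + -4.4*0.1 = -30.44
(AB)_{22} = 1.2*-6.2 + 5*3.5 = 10.06
Tr(AB) = -30.44 + 10.06 = -20.38

-20.38


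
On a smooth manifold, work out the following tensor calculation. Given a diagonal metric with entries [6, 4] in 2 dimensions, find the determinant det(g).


For a diagonal metric, the determinant is the product of diagonal entries.
Diagonal entries: 6, 4
det(g) = 6 * 4 = 24

24


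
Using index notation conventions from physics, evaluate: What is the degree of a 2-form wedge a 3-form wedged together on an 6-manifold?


The degree of a wedge product is the sum of the degrees of the individual forms.
Degrees: 2, 3
Total degree = 2 + 3 = 5

5


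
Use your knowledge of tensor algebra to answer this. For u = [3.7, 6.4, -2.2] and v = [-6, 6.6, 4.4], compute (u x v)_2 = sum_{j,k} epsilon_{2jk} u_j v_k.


(u x v)_2 = sum_{j,k} epsilon_{2jk} u_j v_k. Only permutations of (1,2,3) contribute; the two non-zero terms are:
eps_{213} u_1 v_3 = -1 * 3.7 * 4.4 = -16.28
eps_{231} u_3 v_1 = 1 * -2.2 * -6 = 13.2
(u x v)_2 = -3.08

-3.08


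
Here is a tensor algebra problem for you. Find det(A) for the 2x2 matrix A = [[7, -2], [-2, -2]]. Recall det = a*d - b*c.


For a 2x2 matrix [[a, b], [c, d]], det = a*d - b*c.
a = 7, b = -2, c = -2, d = -2
a*d = 7 * -2 = -14
b*c = -2 * -2 = 4
det = -14 - 4 = -18

-18


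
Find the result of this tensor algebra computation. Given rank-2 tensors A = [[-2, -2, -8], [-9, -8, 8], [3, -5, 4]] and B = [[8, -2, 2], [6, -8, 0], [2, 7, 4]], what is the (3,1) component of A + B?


Tensor addition is component-wise: (A + B)_{ij} = A_{ij} + B_{ij}.
A_{31} = 3
B_{31} = 2
(A + B)_{31} = 3 + 2 = 5

5


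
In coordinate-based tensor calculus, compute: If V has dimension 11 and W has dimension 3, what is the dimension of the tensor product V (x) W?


The dimension of a tensor product is the product of dimensions.
dim(V) = 11, dim(W) = 3
dim(V (x) W) = 11 * 3 = 33

33


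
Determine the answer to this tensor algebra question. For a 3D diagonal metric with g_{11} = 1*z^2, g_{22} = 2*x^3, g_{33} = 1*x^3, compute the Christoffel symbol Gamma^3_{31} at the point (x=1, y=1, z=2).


For a diagonal metric, Gamma^k_{ij} = (1/2) g^{kk} (dg_{ik}/dx_j + dg_{jk}/dx_i - dg_{ij}/dx_k).
The metric is diagonal, so g_{ab} = 0 for a != b.
At the given point: g_{11} = 4, g_{22} = 2, g_{33} = 1
g^{33} = 1/1
dg_{33}/dx_1 = dg_{33}/dx_1 = 3
dg_{13}/dx_3 = 0 (off-diagonal)
dg_{31}/dx_3 = 0 (off-diagonal)
Numerator = 3 + 0 - 0 = 3
Gamma^3_{31} = 3 / (2 * 1) = 3/2

3/2


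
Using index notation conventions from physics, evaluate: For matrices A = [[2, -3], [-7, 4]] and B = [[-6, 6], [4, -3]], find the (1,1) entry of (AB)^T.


(AB)^T_{ij} = (AB)_{ji} = sum_k A_{jk} B_{ki}.
For i=1, j=1 we need (AB)_{11}:
A_{11} * B_{11} = 2 * -6 = -12
A_{12} * B_{21} = -3 * 4 = -12
Sum = -12 + -12 = -24

-24


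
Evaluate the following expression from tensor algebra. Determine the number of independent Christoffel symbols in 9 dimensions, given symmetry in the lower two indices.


Christoffel symbols Gamma^k_{ij} are symmetric in i,j, so there are d * d(d+1)/2 independent symbols.
d = 9
d(d+1)/2 = 9 * 10 / 2 = 45
Total = 9 * 45 = 405

405


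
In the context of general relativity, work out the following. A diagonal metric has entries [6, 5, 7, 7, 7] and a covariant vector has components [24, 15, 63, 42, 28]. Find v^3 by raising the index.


To raise an index with a diagonal metric: v^i = v_i / g_{ii}.
For index 3: v_3 = 63, g_{33} = 7
v^3 = 63 / 7 = 9

9


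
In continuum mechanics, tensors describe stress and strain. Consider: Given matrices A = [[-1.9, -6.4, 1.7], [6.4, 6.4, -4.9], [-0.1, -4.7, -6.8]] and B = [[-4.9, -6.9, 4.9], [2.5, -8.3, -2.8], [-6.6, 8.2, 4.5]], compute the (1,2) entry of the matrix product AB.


(AB)_{ij} = sum_k A_{ik} B_{kj}.
For i=1, j=2:
A_{11} * B_{12} = -1.9 * -6.9 = 13.11
A_{12} * B_{22} = -6.4 * -8.3 = 53.12
A_{13} * B_{32} = 1.7 * 8.2 = 13.94
Sum = 13.11 + 53.12 + 13.94 = 80.17

80.17


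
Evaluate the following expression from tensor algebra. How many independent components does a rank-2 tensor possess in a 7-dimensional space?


The number of components of a rank-r tensor in d dimensions is d^r.
Here d = 7 and r = 2.
7^2 = 49

49


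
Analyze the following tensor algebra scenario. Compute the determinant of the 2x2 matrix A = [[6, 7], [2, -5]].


For a 2x2 matrix [[a, b], [c, d]], det = a*d - b*c.
a = 6, b = 7, c = 2, d = -5
a*d = 6 * -5 = -30
b*c = 7 * 2 = 14
det = -30 - 14 = -44

-44


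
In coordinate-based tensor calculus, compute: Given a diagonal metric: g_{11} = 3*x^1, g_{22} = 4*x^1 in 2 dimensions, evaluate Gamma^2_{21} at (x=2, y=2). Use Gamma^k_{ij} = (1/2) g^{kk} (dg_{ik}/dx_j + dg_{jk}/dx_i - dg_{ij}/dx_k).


For a diagonal metric, Gamma^k_{ij} = (1/2) g^{kk} (dg_{ik}/dx_j + dg_{jk}/dx_i - dg_{ij}/dx_k).
The metric is diagonal, so g_{ab} = 0 for a != b.
At the given point: g_{11} = 6, g_{22} = 8
g^{22} = 1/8
dg_{22}/dx_1 = dg_{22}/dx_1 = 4
dg_{12}/dx_2 = 0 (off-diagonal)
dg_{21}/dx_2 = 0 (off-diagonal)
Numerator = 4 + 0 - 0 = 4
Gamma^2_{21} = 4 / (2 * 8) = 1/4

1/4


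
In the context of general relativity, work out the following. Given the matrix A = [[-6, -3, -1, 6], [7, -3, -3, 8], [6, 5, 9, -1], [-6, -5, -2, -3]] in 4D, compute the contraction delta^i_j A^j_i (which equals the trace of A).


The contraction (trace) of a rank-2 tensor is the sum of its diagonal elements.
Diagonal entries: A[1,1] = -6, A[2,2] = -3, A[3,3] = 9, A[4,4] = -3
Tr(A) = -6 + -3 + 9 + -3 = -3

-3


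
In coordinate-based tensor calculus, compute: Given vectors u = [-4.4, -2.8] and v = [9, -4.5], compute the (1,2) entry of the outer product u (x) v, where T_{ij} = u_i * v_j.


The outer product entry T_{ij} = u_i * v_j.
We need i=1, j=2.
u_1 = -4.4, v_2 = -4.5
T_{1,2} = -4.4 * -4.5 = 19.8

19.8


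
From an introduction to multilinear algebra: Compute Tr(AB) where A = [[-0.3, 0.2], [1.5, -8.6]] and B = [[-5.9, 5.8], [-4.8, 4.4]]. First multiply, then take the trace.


Tr(AB) = sum_i (AB)_{ii} where (AB)_{ii} = sum_k A_{ik} B_{ki}.
(AB)_{11} = -0.3*-5.9 + 0.2*-4.8 = 0.81
(AB)_{22} = 1.5*5.8 + -8.6*4.4 = -29.14
Tr(AB) = 0.81 + -29.14 = -28.33

-28.33


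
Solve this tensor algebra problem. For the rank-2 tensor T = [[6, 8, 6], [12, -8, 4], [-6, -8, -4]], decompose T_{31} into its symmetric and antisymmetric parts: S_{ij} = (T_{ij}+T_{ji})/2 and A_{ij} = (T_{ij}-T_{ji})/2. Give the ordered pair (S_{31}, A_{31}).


T_{31} = -6
T_{13} = 6
S_{31} = (-6 + 6)/2 = 0/2 = 0
A_{31} = (-6 - 6)/2 = -12/2 = -6
Check: S + A = 0 + -6 = -6 = T_{31}.

(0, -6)


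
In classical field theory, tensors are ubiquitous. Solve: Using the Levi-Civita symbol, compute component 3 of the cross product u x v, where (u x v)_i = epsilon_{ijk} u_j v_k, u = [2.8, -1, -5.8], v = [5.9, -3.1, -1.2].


(u x v)_3 = sum_{j,k} epsilon_{3jk} u_j v_k. Only permutations of (1,2,3) contribute; the two non-zero terms are:
eps_{312} u_1 v_2 = 1 * 2.8 * -3.1 = -8.68
eps_{321} u_2 v_1 = -1 * -1 * 5.9 = 5.9
(u x v)_3 = -2.78

-2.78


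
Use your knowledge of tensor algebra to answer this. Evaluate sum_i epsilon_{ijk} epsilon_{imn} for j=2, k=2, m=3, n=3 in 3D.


Using the identity: epsilon_{ijk} epsilon_{imn} = delta_{jm} delta_{kn} - delta_{jn} delta_{km}.
delta_{23} = 0
delta_{23} = 0
delta_{23} = 0
delta_{23} = 0
Result = 0 * 0 - 0 * 0 = 0 - 0 = 0

0


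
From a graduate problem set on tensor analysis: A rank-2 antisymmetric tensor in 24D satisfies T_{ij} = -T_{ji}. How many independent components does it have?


An antisymmetric rank-2 tensor satisfies A_{ij} = -A_{ji}, so diagonal entries are zero.
The independent components are the upper-triangular entries: C(n, 2) = n(n-1)/2.
n = 24
C(24, 2) = 24 * 23 / 2 = 552 / 2 = 276

276


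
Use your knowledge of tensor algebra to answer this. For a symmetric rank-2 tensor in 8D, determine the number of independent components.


A symmetric rank-2 tensor in d dimensions has d(d+1)/2 independent components.
d = 8
d(d+1)/2 = 8 * 9 / 2 = 72 / 2 = 36

36


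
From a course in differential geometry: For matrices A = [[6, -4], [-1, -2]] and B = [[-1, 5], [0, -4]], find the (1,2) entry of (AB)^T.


(AB)^T_{ij} = (AB)_{ji} = sum_k A_{jk} B_{ki}.
For i=1, j=2 we need (AB)_{21}:
A_{21} * B_{11} = -1 * -1 = 1
A_{22} * B_{21} = -2 * 0 = 0
Sum = 1 + 0 = 1

1


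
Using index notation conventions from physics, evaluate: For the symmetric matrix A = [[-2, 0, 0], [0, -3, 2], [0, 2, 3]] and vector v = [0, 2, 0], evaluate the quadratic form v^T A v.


First compute Av:
(Av)_1 = -2*0 + 0*2 + 0*0 = 0
(Av)_2 = 0*0 + -3*2 + 2*0 = -6
(Av)_3 = 0*0 + 2*2 + 3*0 = 4
Av = [0, -6, 4]
Then v^T (Av) = 0*0 + 2*-6 + 0*4
= 0 + -12 + 0 = -12

-12


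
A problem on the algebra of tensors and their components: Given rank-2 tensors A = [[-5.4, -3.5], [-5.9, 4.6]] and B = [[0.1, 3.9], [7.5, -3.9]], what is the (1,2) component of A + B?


Tensor addition is component-wise: (A + B)_{ij} = A_{ij} + B_{ij}.
A_{12} = -3.5
B_{12} = 3.9
(A + B)_{12} = -3.5 + 3.9 = 0.4

0.4


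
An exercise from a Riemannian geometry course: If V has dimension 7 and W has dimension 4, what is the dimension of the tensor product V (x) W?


The dimension of a tensor product is the product of dimensions.
dim(V) = 7, dim(W) = 4
dim(V (x) W) = 7 * 4 = 28

28


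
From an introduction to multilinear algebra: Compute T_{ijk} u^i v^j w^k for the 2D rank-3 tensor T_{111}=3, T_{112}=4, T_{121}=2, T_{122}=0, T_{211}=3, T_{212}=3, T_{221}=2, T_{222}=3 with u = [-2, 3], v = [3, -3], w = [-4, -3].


S = sum over i,j,k of T_{ijk} u_i v_j w_k. Expanding all 8 terms:
T_{111}*u_1*v_1*w_1 = 3*-2*3*-4 = 72  (running total: 72)
T_{112}*u_1*v_1*w_2 = 4*-2*3*-3 = 72  (running total: 144)
T_{121}*u_1*v_2*w_1 = 2*-2*-3*-4 = -48  (running total: 96)
T_{122}*u_1*v_2*w_2 = 0*-2*-3*-3 = 0  (running total: 96)
T_{211}*u_2*v_1*w_1 = 3*3*3*-4 = -108  (running total: -12)
T_{212}*u_2*v_1*w_2 = 3*3*3*-3 = -81  (running total: -93)
T_{221}*u_2*v_2*w_1 = 2*3*-3*-4 = 72  (running total: -21)
T_{222}*u_2*v_2*w_2 = 3*3*-3*-3 = 81  (running total: 60)
S = 60

60


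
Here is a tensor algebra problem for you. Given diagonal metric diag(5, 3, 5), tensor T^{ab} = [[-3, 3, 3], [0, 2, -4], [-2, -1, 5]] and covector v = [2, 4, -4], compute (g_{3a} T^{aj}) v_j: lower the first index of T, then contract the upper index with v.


Step 1: lower the first index. For a diagonal metric, g_{ia} T^{aj} = g_{ii} T^{ij} (no sum on i).
g_{33} = 5
S_3{}^1 = 5 * T^{31} = 5 * -2 = -10
S_3{}^2 = 5 * T^{32} = 5 * -1 = -5
S_3{}^3 = 5 * T^{33} = 5 * 5 = 25
Step 2: contract S_3{}^j with v_j.
S_3{}^1 * v_1 = -10 * 2 = -20
S_3{}^2 * v_2 = -5 * 4 = -20
S_3{}^3 * v_3 = 25 * -4 = -100
Result = -20 + -20 + -100 = -140

-140


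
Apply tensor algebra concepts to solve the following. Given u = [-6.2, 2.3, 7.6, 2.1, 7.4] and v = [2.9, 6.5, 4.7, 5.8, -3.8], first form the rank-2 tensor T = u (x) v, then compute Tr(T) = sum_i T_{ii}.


The outer product gives T_{ij} = u_i v_j.
The trace (contraction) is Tr(T) = sum_i T_{ii} = sum_i u_i v_i.
Diagonal entries:
T_{11} = u_1 * v_1 = -6.2 * 2.9 = -17.98
T_{22} = u_2 * v_2 = 2.3 * 6.5 = 14.95
T_{33} = u_3 * v_3 = 7.6 * 4.7 = 35.72
T_{44} = u_4 * v_4 = 2.1 * 5.8 = 12.18
T_{55} = u_5 * v_5 = 7.4 * -3.8 = -28.12
Tr(T) = -17.98 + 14.95 + 35.72 + 12.18 + -28.12 = 16.75

16.75


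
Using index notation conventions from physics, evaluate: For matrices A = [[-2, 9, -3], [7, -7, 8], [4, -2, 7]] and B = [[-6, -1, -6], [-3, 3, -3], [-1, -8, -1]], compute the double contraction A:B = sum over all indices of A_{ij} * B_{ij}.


A:B = sum over all i,j of A_{ij} * B_{ij}.
Row 1: -2*-6=12, 9*-1=-9, -3*-6=18 => row sum = 21
Row 2: 7*-3=-21, -7*3=-21, 8*-3=-24 => row sum = -66
Row 3: 4*-1=-4, -2*-8=16, 7*-1=-7 => row sum = 5
Total = 21 + -66 + 5 = -40

-40


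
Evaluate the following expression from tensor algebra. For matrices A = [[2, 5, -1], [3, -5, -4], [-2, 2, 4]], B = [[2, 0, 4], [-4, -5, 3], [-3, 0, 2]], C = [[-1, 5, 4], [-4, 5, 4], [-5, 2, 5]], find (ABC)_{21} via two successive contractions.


(ABC)_{21} = sum_m (AB)_{2m} C_{m1}. First compute row 2 of AB.
(AB)_{21} = 3*2 + -5*-4 + -4*-3 = 38
(AB)_{22} = 3*0 + -5*-5 + -4*0 = 25
(AB)_{23} = 3*4 + -5*3 + -4*2 = -11
Now contract with column 1 of C:
(AB)_{21} * C_{11} = 38 * -1 = -38
(AB)_{22} * C_{21} = 25 * -4 = -100
(AB)_{23} * C_{31} = -11 * -5 = 55
(ABC)_{21} = -38 + -100 + 55 = -83

-83


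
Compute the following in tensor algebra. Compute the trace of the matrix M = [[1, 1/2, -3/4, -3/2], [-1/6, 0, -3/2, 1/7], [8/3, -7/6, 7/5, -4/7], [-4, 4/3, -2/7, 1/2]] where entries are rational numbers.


The trace is the sum of diagonal entries.
Diagonal: M[1,1] = 1, M[2,2] = 0, M[3,3] = 7/5, M[4,4] = 1/2
Tr(M) = 1 + 0 + 7/5 + 1/2
Computing step by step:
After adding M[1,1]: 1
After adding M[2,2]: 1
After adding M[3,3]: 12/5
After adding M[4,4]: 29/10
Tr(M) = 29/10

29/10


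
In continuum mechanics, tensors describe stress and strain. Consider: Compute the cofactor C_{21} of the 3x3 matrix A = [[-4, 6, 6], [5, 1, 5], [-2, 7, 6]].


To find cofactor C_{21}, delete row 2 and column 1.
The resulting 2x2 submatrix is: [[6, 6], [7, 6]]
Minor M_{21} = 6*6 - 6*7
  = 36 - 42 = -6
Sign = (-1)^(2+1) = (-1)^3 = -1
Cofactor C_{21} = -1 * -6 = 6

6


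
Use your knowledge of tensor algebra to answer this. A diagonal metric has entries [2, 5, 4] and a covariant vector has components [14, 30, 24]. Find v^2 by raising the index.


To raise an index with a diagonal metric: v^i = v_i / g_{ii}.
For index 2: v_2 = 30, g_{22} = 5
v^2 = 30 / 5 = 6

6


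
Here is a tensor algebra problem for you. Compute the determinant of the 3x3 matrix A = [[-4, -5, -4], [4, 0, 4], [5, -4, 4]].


Expanding along the first row, det(A) = a11*M_11 - a12*M_12 + a13*M_13, where M_1j is the (1,j) minor.
Minor M_11 = 0*4 - 4*-4 = 16
Minor M_12 = 4*4 - 4*5 = -4
Minor M_13 = 4*-4 - 0*5 = -16
det = -4*(16) - -5*(-4) + -4*(-16)
    = -64 - 20 + 64
    = -20

-20


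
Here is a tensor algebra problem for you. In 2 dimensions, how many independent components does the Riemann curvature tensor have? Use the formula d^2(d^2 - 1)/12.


The Riemann tensor in d dimensions has d^2(d^2 - 1)/12 independent components.
d = 2, so d^2 = 4
d^2 - 1 = 3
d^2(d^2 - 1) = 4 * 3 = 12
Divide by 12: 12 / 12 = 1

1


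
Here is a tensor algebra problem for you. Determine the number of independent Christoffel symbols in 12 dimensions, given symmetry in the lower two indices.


Christoffel symbols Gamma^k_{ij} are symmetric in i,j, so there are d * d(d+1)/2 independent symbols.
d = 12
d(d+1)/2 = 12 * 13 / 2 = 78
Total = 12 * 78 = 936

936


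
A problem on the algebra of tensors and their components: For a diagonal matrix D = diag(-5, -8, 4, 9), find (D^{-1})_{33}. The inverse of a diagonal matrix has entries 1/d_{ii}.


For a diagonal matrix, the inverse has entries (D^{-1})_{ii} = 1/d_{ii}.
The diagonal entries are: d_{11} = -5, d_{22} = -8, d_{33} = 4, d_{44} = 9
We need (D^{-1})_{33} = 1/d_{33} = 1/4 = 1/4

1/4


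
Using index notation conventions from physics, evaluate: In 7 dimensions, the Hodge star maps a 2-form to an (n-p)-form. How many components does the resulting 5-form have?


The Hodge dual of a p-form on an n-dimensional manifold is an (n-p)-form.
n = 7, p = 2, so dual degree = 7 - 2 = 5
The number of components is C(n, n-p) = C(7, 5) = 21

21


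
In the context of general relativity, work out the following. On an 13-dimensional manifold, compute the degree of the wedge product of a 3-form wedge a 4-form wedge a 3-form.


The degree of a wedge product is the sum of the degrees of the individual forms.
Degrees: 3, 4, 3
Total degree = 3 + 4 + 3 = 10

10


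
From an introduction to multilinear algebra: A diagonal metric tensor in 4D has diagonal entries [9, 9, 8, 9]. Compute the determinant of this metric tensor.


For a diagonal metric, the determinant is the product of diagonal entries.
Diagonal entries: 9, 9, 8, 9
det(g) = 9 * 9 * 8 * 9 = 5832

5832


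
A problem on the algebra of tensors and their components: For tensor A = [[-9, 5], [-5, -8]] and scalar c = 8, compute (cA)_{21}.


Scalar multiplication: (cA)_{ij} = c * A_{ij}.
c = 8
A_{21} = -5
(cA)_{21} = 8 * -5 = -40

-40


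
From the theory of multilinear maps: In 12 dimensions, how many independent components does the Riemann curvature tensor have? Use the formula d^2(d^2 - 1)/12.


The Riemann tensor in d dimensions has d^2(d^2 - 1)/12 independent components.
d = 12, so d^2 = 144
d^2 - 1 = 143
d^2(d^2 - 1) = 144 * 143 = 20592
Divide by 12: 20592 / 12 = 1716

1716


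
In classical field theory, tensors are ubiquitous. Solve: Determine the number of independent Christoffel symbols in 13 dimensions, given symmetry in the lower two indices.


Christoffel symbols Gamma^k_{ij} are symmetric in i,j, so there are d * d(d+1)/2 independent symbols.
d = 13
d(d+1)/2 = 13 * 14 / 2 = 91
Total = 13 * 91 = 1183

1183


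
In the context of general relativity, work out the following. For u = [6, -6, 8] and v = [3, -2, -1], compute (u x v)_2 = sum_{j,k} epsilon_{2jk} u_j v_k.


(u x v)_2 = sum_{j,k} epsilon_{2jk} u_j v_k. Only permutations of (1,2,3) contribute; the two non-zero terms are:
eps_{213} u_1 v_3 = -1 * 6 * -1 = 6
eps_{231} u_3 v_1 = 1 * 8 * 3 = 24
(u x v)_2 = 30

30


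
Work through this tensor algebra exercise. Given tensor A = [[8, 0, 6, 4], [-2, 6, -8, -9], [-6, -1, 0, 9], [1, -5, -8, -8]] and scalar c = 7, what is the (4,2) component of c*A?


Scalar multiplication: (cA)_{ij} = c * A_{ij}.
c = 7
A_{42} = -5
(cA)_{42} = 7 * -5 = -35

-35


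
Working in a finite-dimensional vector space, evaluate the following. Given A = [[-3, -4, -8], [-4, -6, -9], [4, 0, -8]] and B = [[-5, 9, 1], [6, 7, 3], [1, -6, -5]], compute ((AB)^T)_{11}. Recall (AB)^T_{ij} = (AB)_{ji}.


(AB)^T_{ij} = (AB)_{ji} = sum_k A_{jk} B_{ki}.
For i=1, j=1 we need (AB)_{11}:
A_{11} * B_{11} = -3 * -5 = 15
A_{12} * B_{21} = -4 * 6 = -24
A_{13} * B_{31} = -8 * 1 = -8
Sum = 15 + -24 + -8 = -17

-17


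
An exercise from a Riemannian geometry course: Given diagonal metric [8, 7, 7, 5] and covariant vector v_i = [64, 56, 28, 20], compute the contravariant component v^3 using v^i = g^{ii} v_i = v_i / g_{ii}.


To raise an index with a diagonal metric: v^i = v_i / g_{ii}.
For index 3: v_3 = 28, g_{33} = 7
v^3 = 28 / 7 = 4

4
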